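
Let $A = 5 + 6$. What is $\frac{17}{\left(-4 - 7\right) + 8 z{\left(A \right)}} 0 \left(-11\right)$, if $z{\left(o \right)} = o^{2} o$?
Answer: $0$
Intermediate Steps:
$A = 11$
$z{\left(o \right)} = o^{3}$
$\frac{17}{\left(-4 - 7\right) + 8 z{\left(A \right)}} 0 \left(-11\right) = \frac{17}{\left(-4 - 7\right) + 8 \cdot 11^{3}} \cdot 0 \left(-11\right) = \frac{17}{-11 + 8 \cdot 1331} \cdot 0 = \frac{17}{-11 + 10648} \cdot 0 = \frac{17}{10637} \cdot 0 = 0$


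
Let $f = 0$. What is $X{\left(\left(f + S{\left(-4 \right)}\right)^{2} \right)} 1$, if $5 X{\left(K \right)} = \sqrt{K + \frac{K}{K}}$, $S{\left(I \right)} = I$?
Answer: $\frac{\sqrt{17}}{5} \approx 0.82462$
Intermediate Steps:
$X{\left(K \right)} = \frac{\sqrt{1 + K}}{5}$ ($X{\left(K \right)} = \frac{\sqrt{K + \frac{K}{K}}}{5} = \frac{\sqrt{K + 1}}{5} = \frac{\sqrt{1 + K}}{5}$)
$X{\left(\left(f + S{\left(-4 \right)}\right)^{2} \right)} 1 = \frac{\sqrt{1 + \left(0 - 4\right)^{2}}}{5} \cdot 1 = \frac{\sqrt{1 + \left(-4\right)^{2}}}{5} \cdot 1 = \frac{\sqrt{1 + 16}}{5} \cdot 1 = \frac{\sqrt{17}}{5} \cdot 1 = \frac{\sqrt{17}}{5}$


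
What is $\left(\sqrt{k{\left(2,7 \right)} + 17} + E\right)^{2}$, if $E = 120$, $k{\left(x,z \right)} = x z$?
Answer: $\left(120 + \sqrt{31}\right)^{2} \approx 15767.0$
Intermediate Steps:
$\left(\sqrt{k{\left(2,7 \right)} + 17} + E\right)^{2} = \left(\sqrt{2 \cdot 7 + 17} + 120\right)^{2} = \left(\sqrt{14 + 17} + 120\right)^{2} = \left(\sqrt{31} + 120\right)^{2} = \left(120 + \sqrt{31}\right)^{2}$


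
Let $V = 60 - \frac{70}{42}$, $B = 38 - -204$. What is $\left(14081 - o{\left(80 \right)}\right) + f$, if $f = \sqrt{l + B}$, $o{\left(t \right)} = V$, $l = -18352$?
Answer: $\frac{42068}{3} + i \sqrt{18110} \approx 14023.0 + 134.57 i$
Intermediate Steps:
$B = 242$ ($B = 38 + 204 = 242$)
$V = \frac{175}{3}$ ($V = 60 - \frac{5}{3} = \frac{175}{3} \approx 58.333$)
$o{\left(t \right)} = \frac{175}{3}$
$f = i \sqrt{18110}$ ($f = \sqrt{-18352 + 242} = \sqrt{-18110} = i \sqrt{18110} \approx 134.57 i$)
$\left(14081 - o{\left(80 \right)}\right) + f = \left(14081 - \frac{175}{3}\right) + i \sqrt{18110} = \frac{42068}{3} + i \sqrt{18110}$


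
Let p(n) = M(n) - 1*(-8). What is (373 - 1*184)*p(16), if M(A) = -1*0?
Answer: 1512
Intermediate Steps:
M(A) = 0
p(n) = 8 (p(n) = 0 - 1*(-8) = 0 + 8 = 8)
(373 - 1*184)*p(16) = (373 - 1*184)*8 = (373 - 184)*8 = 189*8 = 1512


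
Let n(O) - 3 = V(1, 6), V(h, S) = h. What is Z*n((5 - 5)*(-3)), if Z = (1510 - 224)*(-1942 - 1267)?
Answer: -16507096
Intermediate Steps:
n(O) = 4 (n(O) = 3 + 1 = 4)
Z = -4126774 (Z = 1286*(-3209) = -4126774)
Z*n((5 - 5)*(-3)) = -4126774*4 = -16507096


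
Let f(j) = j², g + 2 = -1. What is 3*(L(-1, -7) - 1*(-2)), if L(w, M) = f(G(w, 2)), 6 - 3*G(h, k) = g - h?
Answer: 82/3 ≈ 27.333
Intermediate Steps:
g = -3 (g = -2 - 1 = -3)
G(h, k) = 3 + h/3 (G(h, k) = 2 - (-3 - h)/3 = 2 + (1 + h/3) = 3 + h/3)
L(w, M) = (3 + w/3)²
3*(L(-1, -7) - 1*(-2)) = 3*((9 - 1)²/9 - 1*(-2)) = 3*((⅑)*8² + 2) = 3*((⅑)*64 + 2) = 3*(64/9 + 2) = 3*(82/9) = 82/3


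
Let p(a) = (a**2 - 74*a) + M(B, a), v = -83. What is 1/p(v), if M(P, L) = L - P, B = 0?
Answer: 1/12948 ≈ 7.7232e-5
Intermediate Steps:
p(a) = a**2 - 73*a (p(a) = (a**2 - 74*a) + (a - 1*0) = (a**2 - 74*a) + (a + 0) = (a**2 - 74*a) + a = a**2 - 73*a)
1/p(v) = 1/(-83*(-73 - 83)) = 1/(-83*(-156)) = 1/12948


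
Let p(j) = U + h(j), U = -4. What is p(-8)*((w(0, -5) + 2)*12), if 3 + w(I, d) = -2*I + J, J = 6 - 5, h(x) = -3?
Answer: 0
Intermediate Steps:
J = 1
w(I, d) = -2 - 2*I (w(I, d) = -3 + (-2*I + 1) = -3 + (1 - 2*I) = -2 - 2*I)
p(j) = -7 (p(j) = -4 - 3 = -7)
p(-8)*((w(0, -5) + 2)*12) = -7*((-2 - 2*0) + 2)*12 = -7*((-2 + 0) + 2)*12 = -7*(-2 + 2)*12 = -0*12 = -7*0 = 0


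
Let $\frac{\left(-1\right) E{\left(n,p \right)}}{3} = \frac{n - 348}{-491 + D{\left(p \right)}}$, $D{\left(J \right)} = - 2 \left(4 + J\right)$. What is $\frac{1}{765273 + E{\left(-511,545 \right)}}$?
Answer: $\frac{1589}{1216016220} \approx 1.3067 \cdot 10^{-6}$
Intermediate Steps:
$D{\left(J \right)} = -8 - 2 J$
$E{\left(n,p \right)} = - \frac{3 \left(-348 + n\right)}{-499 - 2 p}$ ($E{\left(n,p \right)} = - 3 \frac{n - 348}{-491 - \left(8 + 2 p\right)} = - 3 \frac{-348 + n}{-499 - 2 p} = - \frac{3 \left(-348 + n\right)}{-499 - 2 p}$)
$\frac{1}{765273 + E{\left(-511,545 \right)}} = \frac{1}{765273 + \frac{3 \left(-348 - 511\right)}{499 + 2 \cdot 545}} = \frac{1}{765273 + 3 \frac{1}{499 + 1090} \left(-859\right)} = \frac{1}{765273 + 3 \cdot \frac{1}{1589} \left(-859\right)} = \frac{1}{765273 - \frac{2577}{1589}} = \frac{1}{\frac{1216016220}{1589}} = \frac{1589}{1216016220}$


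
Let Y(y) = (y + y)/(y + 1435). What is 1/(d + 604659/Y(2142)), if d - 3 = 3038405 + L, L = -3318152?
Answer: 204/45925807 ≈ 4.4419e-6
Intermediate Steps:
Y(y) = 2*y/(1435 + y) (Y(y) = (2*y)/(1435 + y) = 2*y/(1435 + y))
d = -279744 (d = 3 + (3038405 - 3318152) = 3 - 279747 = -279744)
1/(d + 604659/Y(2142)) = 1/(-279744 + 604659/((2*2142/(1435 + 2142)))) = 1/(-279744 + 604659/((2*2142/3577))) = 1/(-279744 + 604659/((2*2142*(1/3577)))) = 1/(-279744 + 604659/(612/511)) = 1/(-279744 + 604659*(511/612)) = 1/(-279744 + 102993583/204) = 1/(45925807/204) = 204/45925807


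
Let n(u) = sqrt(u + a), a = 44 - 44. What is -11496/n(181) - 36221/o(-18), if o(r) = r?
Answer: 36221/18 - 11496*sqrt(181)/181 ≈ 1157.8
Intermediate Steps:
a = 0
n(u) = sqrt(u) (n(u) = sqrt(u + 0) = sqrt(u))
-11496/n(181) - 36221/o(-18) = -11496*sqrt(181)/181 - 36221/(-18) = -11496*sqrt(181)/181 - 36221*(-1/18) = -11496*sqrt(181)/181 + 36221/18 = 36221/18 - 11496*sqrt(181)/181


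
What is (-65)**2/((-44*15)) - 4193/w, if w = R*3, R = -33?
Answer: 14237/396 ≈ 35.952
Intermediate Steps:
w = -99 (w = -33*3 = -99)
(-65)**2/((-44*15)) - 4193/w = (-65)**2/((-44*15)) - 4193/(-99) = 4225/(-660) - 4193*(-1/99) = 4225*(-1/660) + 4193/99 = -845/132 + 4193/99 = 14237/396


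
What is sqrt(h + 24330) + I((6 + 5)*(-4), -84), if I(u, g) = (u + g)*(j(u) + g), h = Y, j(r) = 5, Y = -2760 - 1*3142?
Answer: 10112 + 2*sqrt(4607) ≈ 10248.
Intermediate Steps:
Y = -5902 (Y = -2760 - 3142 = -5902)
h = -5902
I(u, g) = (5 + g)*(g + u) (I(u, g) = (u + g)*(5 + g) = (g + u)*(5 + g) = (5 + g)*(g + u))
sqrt(h + 24330) + I((6 + 5)*(-4), -84) = sqrt(-5902 + 24330) + ((-84)**2 + 5*(-84) + 5*((6 + 5)*(-4)) - 84*(6 + 5)*(-4)) = sqrt(18428) + (7056 - 420 + 5*(11*(-4)) - 924*(-4)) = 2*sqrt(4607) + (7056 - 420 + 5*(-44) - 84*(-44)) = 2*sqrt(4607) + (7056 - 420 - 220 + 3696) = 2*sqrt(4607) + 10112 = 10112 + 2*sqrt(4607)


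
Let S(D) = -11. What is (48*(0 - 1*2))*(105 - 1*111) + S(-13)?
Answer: 565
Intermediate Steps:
(48*(0 - 1*2))*(105 - 1*111) + S(-13) = (48*(0 - 1*2))*(105 - 1*111) - 11 = (48*(0 - 2))*(105 - 111) - 11 = (48*(-2))*(-6) - 11 = -96*(-6) - 11 = 576 - 11 = 565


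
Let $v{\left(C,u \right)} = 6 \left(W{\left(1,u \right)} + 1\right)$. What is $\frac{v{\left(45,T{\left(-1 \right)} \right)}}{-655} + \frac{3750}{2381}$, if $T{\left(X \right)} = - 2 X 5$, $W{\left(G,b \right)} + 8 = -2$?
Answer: $\frac{2584824}{1559555} \approx 1.6574$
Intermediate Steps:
$W{\left(G,b \right)} = -10$ ($W{\left(G,b \right)} = -8 - 2 = -10$)
$T{\left(X \right)} = - 10 X$
$v{\left(C,u \right)} = -54$ ($v{\left(C,u \right)} = 6 \left(-10 + 1\right) = 6 \left(-9\right) = -54$)
$\frac{v{\left(45,T{\left(-1 \right)} \right)}}{-655} + \frac{3750}{2381} = - \frac{54}{-655} + \frac{3750}{2381} = \left(-54\right) \left(- \frac{1}{655}\right) + 3750 \cdot \frac{1}{2381} = \frac{54}{655} + \frac{3750}{2381} = \frac{2584824}{1559555}$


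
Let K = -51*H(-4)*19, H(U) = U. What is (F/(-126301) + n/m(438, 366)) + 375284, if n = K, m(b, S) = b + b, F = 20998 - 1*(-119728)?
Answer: 3460138869557/9219973 ≈ 3.7529e+5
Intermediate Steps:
F = 140726 (F = 20998 + 119728 = 140726)
m(b, S) = 2*b
K = 3876 (K = -51*(-4)*19 = 204*19 = 3876)
n = 3876
(F/(-126301) + n/m(438, 366)) + 375284 = (140726/(-126301) + 3876/((2*438))) + 375284 = (140726*(-1/126301) + 3876/876) + 375284 = (-140726/126301 + 3876*(1/876)) + 375284 = (-140726/126301 + 323/73) + 375284 = 30522225/9219973 + 375284 = 3460138869557/9219973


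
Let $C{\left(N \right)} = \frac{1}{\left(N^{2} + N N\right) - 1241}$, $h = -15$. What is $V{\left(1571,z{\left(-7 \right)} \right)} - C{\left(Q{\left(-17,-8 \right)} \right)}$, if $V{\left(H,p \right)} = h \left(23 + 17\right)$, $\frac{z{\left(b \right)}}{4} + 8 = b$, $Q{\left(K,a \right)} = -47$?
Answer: $- \frac{1906201}{3177} \approx -600.0$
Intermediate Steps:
$z{\left(b \right)} = -32 + 4 b$
$C{\left(N \right)} = \frac{1}{-1241 + 2 N^{2}}$ ($C{\left(N \right)} = \frac{1}{\left(N^{2} + N^{2}\right) - 1241} = \frac{1}{2 N^{2} - 1241} = \frac{1}{-1241 + 2 N^{2}}$)
$V{\left(H,p \right)} = -600$ ($V{\left(H,p \right)} = - 15 \left(23 + 17\right) = \left(-15\right) 40 = -600$)
$V{\left(1571,z{\left(-7 \right)} \right)} - C{\left(Q{\left(-17,-8 \right)} \right)} = -600 - \frac{1}{-1241 + 2 \left(-47\right)^{2}} = -600 - \frac{1}{-1241 + 2 \cdot 2209} = -600 - \frac{1}{-1241 + 4418} = -600 - \frac{1}{3177} = - \frac{1906201}{3177}$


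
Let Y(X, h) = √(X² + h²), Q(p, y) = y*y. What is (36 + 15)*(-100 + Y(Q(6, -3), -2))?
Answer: -5100 + 51*√85 ≈ -4629.8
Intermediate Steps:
Q(p, y) = y²
(36 + 15)*(-100 + Y(Q(6, -3), -2)) = (36 + 15)*(-100 + √(((-3)²)² + (-2)²)) = 51*(-100 + √(9² + 4)) = 51*(-100 + √(81 + 4)) = 51*(-100 + √85) = -5100 + 51*√85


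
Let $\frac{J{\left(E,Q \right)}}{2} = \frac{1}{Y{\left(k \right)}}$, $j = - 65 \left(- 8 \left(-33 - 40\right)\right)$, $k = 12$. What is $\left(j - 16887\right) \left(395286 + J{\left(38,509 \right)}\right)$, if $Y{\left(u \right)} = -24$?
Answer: $- \frac{260162960057}{12} \approx -2.168 \cdot 10^{10}$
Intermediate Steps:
$j = -37960$ ($j = - 65 \left(\left(-8\right) \left(-73\right)\right) = \left(-65\right) 584 = -37960$)
$J{\left(E,Q \right)} = - \frac{1}{12}$ ($J{\left(E,Q \right)} = \frac{2}{-24} = 2 \left(- \frac{1}{24}\right) = - \frac{1}{12}$)
$\left(j - 16887\right) \left(395286 + J{\left(38,509 \right)}\right) = \left(-37960 - 16887\right) \left(395286 - \frac{1}{12}\right) = \left(-54847\right) \frac{4743431}{12} = - \frac{260162960057}{12}$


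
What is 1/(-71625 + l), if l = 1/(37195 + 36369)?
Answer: -73564/5269021499 ≈ -1.3962e-5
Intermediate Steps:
l = 1/73564 ≈ 1.3594e-5
1/(-71625 + l) = 1/(-71625 + 1/73564) = 1/(-5269021499/73564) = -73564/5269021499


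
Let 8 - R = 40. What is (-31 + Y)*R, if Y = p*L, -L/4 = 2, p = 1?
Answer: 1248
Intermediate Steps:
L = -8 (L = -4*2 = -8)
R = -32 (R = 8 - 1*40 = 8 - 40 = -32)
Y = -8 (Y = 1*(-8) = -8)
(-31 + Y)*R = (-31 - 8)*(-32) = -39*(-32) = 1248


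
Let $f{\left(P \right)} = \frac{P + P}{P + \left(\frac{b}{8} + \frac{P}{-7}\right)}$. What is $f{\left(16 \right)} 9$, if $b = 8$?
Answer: $\frac{2016}{103} \approx 19.573$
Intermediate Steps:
$f{\left(P \right)} = \frac{2 P}{1 + \frac{6 P}{7}}$ ($f{\left(P \right)} = \frac{P + P}{P + \left(\frac{8}{8} + \frac{P}{-7}\right)} = \frac{2 P}{P + \left(8 \cdot \frac{1}{8} + P \left(- \frac{1}{7}\right)\right)} = \frac{2 P}{P - \left(-1 + \frac{P}{7}\right)} = \frac{2 P}{1 + \frac{6 P}{7}}$)
$f{\left(16 \right)} 9 = 14 \cdot 16 \frac{1}{7 + 6 \cdot 16} \cdot 9 = 14 \cdot 16 \frac{1}{7 + 96} \cdot 9 = 14 \cdot 16 \cdot \frac{1}{103} \cdot 9 = \frac{224}{103} \cdot 9 = \frac{2016}{103}$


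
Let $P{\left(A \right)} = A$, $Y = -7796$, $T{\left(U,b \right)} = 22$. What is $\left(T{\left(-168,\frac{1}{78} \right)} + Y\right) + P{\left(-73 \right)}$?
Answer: $-7847$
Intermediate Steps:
$\left(T{\left(-168,\frac{1}{78} \right)} + Y\right) + P{\left(-73 \right)} = \left(22 - 7796\right) - 73 = -7774 - 73 = -7847$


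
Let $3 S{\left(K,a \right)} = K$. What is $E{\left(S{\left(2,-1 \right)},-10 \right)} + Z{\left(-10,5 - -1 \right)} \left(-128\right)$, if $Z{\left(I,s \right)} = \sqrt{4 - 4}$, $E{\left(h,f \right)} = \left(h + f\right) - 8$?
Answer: $- \frac{52}{3} \approx -17.333$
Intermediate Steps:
$S{\left(K,a \right)} = \frac{K}{3}$
$E{\left(h,f \right)} = -8 + f + h$ ($E{\left(h,f \right)} = \left(f + h\right) - 8 = -8 + f + h$)
$Z{\left(I,s \right)} = 0$ ($Z{\left(I,s \right)} = \sqrt{0} = 0$)
$E{\left(S{\left(2,-1 \right)},-10 \right)} + Z{\left(-10,5 - -1 \right)} \left(-128\right) = \left(-8 - 10 + \frac{1}{3} \cdot 2\right) + 0 \left(-128\right) = \left(-8 - 10 + \frac{2}{3}\right) + 0 = - \frac{52}{3} + 0 = - \frac{52}{3}$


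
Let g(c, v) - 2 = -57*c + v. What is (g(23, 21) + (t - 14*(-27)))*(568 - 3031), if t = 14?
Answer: 2206848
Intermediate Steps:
g(c, v) = 2 + v - 57*c (g(c, v) = 2 + (-57*c + v) = 2 + (v - 57*c) = 2 + v - 57*c)
(g(23, 21) + (t - 14*(-27)))*(568 - 3031) = ((2 + 21 - 57*23) + (14 - 14*(-27)))*(568 - 3031) = ((2 + 21 - 1311) + (14 + 378))*(-2463) = (-1288 + 392)*(-2463) = -896*(-2463) = 2206848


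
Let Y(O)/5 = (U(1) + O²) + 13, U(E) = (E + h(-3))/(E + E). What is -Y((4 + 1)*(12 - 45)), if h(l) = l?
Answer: -136185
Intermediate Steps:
U(E) = (-3 + E)/(2*E) (U(E) = (E - 3)/(E + E) = (-3 + E)/((2*E)) = (-3 + E)*(1/(2*E)) = (-3 + E)/(2*E))
Y(O) = 60 + 5*O² (Y(O) = 5*(((½)*(-3 + 1)/1 + O²) + 13) = 5*(((½)*1*(-2) + O²) + 13) = 5*((-1 + O²) + 13) = 5*(12 + O²) = 60 + 5*O²)
-Y((4 + 1)*(12 - 45)) = -(60 + 5*((4 + 1)*(12 - 45))²) = -(60 + 5*(5*(-33))²) = -(60 + 5*(-165)²) = -(60 + 5*27225) = -(60 + 136125) = -1*136185 = -136185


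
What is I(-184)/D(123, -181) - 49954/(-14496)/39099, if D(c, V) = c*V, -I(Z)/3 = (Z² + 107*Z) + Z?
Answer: 3963104849485/2103033865392 ≈ 1.8845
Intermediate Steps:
I(Z) = -324*Z - 3*Z² (I(Z) = -3*((Z² + 107*Z) + Z) = -3*(Z² + 108*Z) = -324*Z - 3*Z²)
D(c, V) = V*c
I(-184)/D(123, -181) - 49954/(-14496)/39099 = (-3*(-184)*(108 - 184))/((-181*123)) - 49954/(-14496)/39099 = -3*(-184)*(-76)/(-22263) - 49954*(-1/14496)*(1/39099) = -41952*(-1/22263) + (24977/7248)*(1/39099) = 13984/7421 + 24977/283389552 = 3963104849485/2103033865392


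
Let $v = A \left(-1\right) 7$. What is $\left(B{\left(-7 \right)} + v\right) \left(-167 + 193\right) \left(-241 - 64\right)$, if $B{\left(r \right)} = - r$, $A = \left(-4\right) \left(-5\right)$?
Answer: $1054690$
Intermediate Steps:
$A = 20$
$v = -140$ ($v = 20 \left(-1\right) 7 = \left(-20\right) 7 = -140$)
$\left(B{\left(-7 \right)} + v\right) \left(-167 + 193\right) \left(-241 - 64\right) = \left(\left(-1\right) \left(-7\right) - 140\right) \left(-167 + 193\right) \left(-241 - 64\right) = \left(7 - 140\right) 26 \left(-305\right) = \left(-133\right) \left(-7930\right) = 1054690$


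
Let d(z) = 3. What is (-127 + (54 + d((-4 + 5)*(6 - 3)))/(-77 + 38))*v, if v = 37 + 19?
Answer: -93520/13 ≈ -7193.8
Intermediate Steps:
v = 56
(-127 + (54 + d((-4 + 5)*(6 - 3)))/(-77 + 38))*v = (-127 + (54 + 3)/(-77 + 38))*56 = (-127 + 57/(-39))*56 = (-127 + 57*(-1/39))*56 = (-127 - 19/13)*56 = -1670/13*56 = -93520/13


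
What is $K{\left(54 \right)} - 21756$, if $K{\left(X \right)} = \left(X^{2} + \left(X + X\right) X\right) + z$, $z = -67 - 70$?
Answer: $-13145$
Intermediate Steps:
$z = -137$
$K{\left(X \right)} = -137 + 3 X^{2}$ ($K{\left(X \right)} = \left(X^{2} + \left(X + X\right) X\right) - 137 = \left(X^{2} + 2 X X\right) - 137 = \left(X^{2} + 2 X^{2}\right) - 137 = 3 X^{2} - 137 = -137 + 3 X^{2}$)
$K{\left(54 \right)} - 21756 = \left(-137 + 3 \cdot 54^{2}\right) - 21756 = \left(-137 + 3 \cdot 2916\right) - 21756 = \left(-137 + 8748\right) - 21756 = 8611 - 21756 = -13145$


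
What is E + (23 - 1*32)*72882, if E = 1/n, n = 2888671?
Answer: -1894789078397/2888671 ≈ -6.5594e+5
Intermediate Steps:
E = 1/2888671 ≈ 3.4618e-7
E + (23 - 1*32)*72882 = 1/2888671 + (23 - 1*32)*72882 = 1/2888671 + (23 - 32)*72882 = 1/2888671 - 9*72882 = 1/2888671 - 655938 = -1894789078397/2888671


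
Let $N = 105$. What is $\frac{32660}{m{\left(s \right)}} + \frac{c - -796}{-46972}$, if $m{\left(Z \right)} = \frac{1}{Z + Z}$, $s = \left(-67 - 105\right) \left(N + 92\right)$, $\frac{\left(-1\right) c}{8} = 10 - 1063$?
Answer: $- \frac{25990815722145}{11743} \approx -2.2133 \cdot 10^{9}$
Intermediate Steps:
$c = 8424$ ($c = - 8 \left(10 - 1063\right) = \left(-8\right) \left(-1053\right) = 8424$)
$s = -33884$ ($s = \left(-67 - 105\right) \left(105 + 92\right) = \left(-172\right) 197 = -33884$)
$m{\left(Z \right)} = \frac{1}{2 Z}$
$\frac{32660}{m{\left(s \right)}} + \frac{c - -796}{-46972} = \frac{32660}{\frac{1}{2} \frac{1}{-33884}} + \frac{8424 - -796}{-46972} = \frac{32660}{\frac{1}{2} \left(- \frac{1}{33884}\right)} + \left(8424 + 796\right) \left(- \frac{1}{46972}\right) = \frac{32660}{- \frac{1}{67768}} + 9220 \left(- \frac{1}{46972}\right) = 32660 \left(-67768\right) - \frac{2305}{11743} = -2213302880 - \frac{2305}{11743} = - \frac{25990815722145}{11743}$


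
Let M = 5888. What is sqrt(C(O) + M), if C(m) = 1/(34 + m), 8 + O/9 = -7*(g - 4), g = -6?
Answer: sqrt(128970789)/148 ≈ 76.733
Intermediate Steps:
O = 558 (O = -72 + 9*(-7*(-6 - 4)) = -72 + 9*(-7*(-10)) = -72 + 9*70 = -72 + 630 = 558)
sqrt(C(O) + M) = sqrt(1/(34 + 558) + 5888) = sqrt(1/592 + 5888) = sqrt(3485697/592) = sqrt(128970789)/148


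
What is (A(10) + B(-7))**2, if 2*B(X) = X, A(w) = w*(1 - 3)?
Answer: 2209/4 ≈ 552.25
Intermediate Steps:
A(w) = -2*w (A(w) = w*(-2) = -2*w)
B(X) = X/2
(A(10) + B(-7))**2 = (-2*10 + (1/2)*(-7))**2 = (-20 - 7/2)**2 = (-47/2)**2 = 2209/4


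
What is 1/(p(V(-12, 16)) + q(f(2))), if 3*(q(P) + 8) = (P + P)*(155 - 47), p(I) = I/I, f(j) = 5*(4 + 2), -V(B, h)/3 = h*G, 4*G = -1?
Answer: 1/2153 ≈ 0.00046447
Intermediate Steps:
G = -¼ (G = (¼)*(-1) = -¼ ≈ -0.25000)
V(B, h) = 3*h/4 (V(B, h) = -3*h*(-1)/4 = -(-3)*h/4 = 3*h/4)
f(j) = 30 (f(j) = 5*6 = 30)
p(I) = 1
q(P) = -8 + 72*P (q(P) = -8 + ((P + P)*(155 - 47))/3 = -8 + ((2*P)*108)/3 = -8 + (216*P)/3 = -8 + 72*P)
1/(p(V(-12, 16)) + q(f(2))) = 1/(1 + (-8 + 72*30)) = 1/(1 + (-8 + 2160)) = 1/(1 + 2152) = 1/2153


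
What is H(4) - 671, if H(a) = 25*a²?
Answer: -271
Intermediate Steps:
H(4) - 671 = 25*4² - 671 = 25*16 - 671 = 400 - 671 = -271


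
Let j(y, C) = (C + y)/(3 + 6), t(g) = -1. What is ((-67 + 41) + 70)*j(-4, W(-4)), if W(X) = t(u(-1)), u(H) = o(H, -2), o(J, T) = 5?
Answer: -220/9 ≈ -24.444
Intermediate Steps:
u(H) = 5
W(X) = -1
j(y, C) = C/9 + y/9 (j(y, C) = (C + y)/9 = (C + y)*(⅑) = C/9 + y/9)
((-67 + 41) + 70)*j(-4, W(-4)) = ((-67 + 41) + 70)*((⅑)*(-1) + (⅑)*(-4)) = (-26 + 70)*(-⅑ - 4/9) = 44*(-5/9) = -220/9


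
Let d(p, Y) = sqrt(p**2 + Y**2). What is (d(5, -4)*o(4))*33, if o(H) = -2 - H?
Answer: -198*sqrt(41) ≈ -1267.8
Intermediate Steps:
d(p, Y) = sqrt(Y**2 + p**2)
(d(5, -4)*o(4))*33 = (sqrt((-4)**2 + 5**2)*(-2 - 1*4))*33 = (sqrt(16 + 25)*(-2 - 4))*33 = (sqrt(41)*(-6))*33 = -6*sqrt(41)*33 = -198*sqrt(41)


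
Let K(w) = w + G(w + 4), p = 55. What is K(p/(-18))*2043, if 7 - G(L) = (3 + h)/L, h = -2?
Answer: 200441/34 ≈ 5895.3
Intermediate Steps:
G(L) = 7 - 1/L (G(L) = 7 - (3 - 2)/L = 7 - 1/L)
K(w) = 7 + w - 1/(4 + w) (K(w) = w + (7 - 1/(w + 4)) = w + (7 - 1/(4 + w)) = 7 + w - 1/(4 + w))
K(p/(-18))*2043 = ((27 + (55/(-18))² + 11*(55/(-18)))/(4 + 55/(-18)))*2043 = ((27 + (55*(-1/18))² + 11*(55*(-1/18)))/(4 + 55*(-1/18)))*2043 = ((27 + (-55/18)² + 11*(-55/18))/(4 - 55/18))*2043 = ((27 + 3025/324 - 605/18)/(17/18))*2043 = ((18/17)*(883/324))*2043 = (883/306)*2043 = 200441/34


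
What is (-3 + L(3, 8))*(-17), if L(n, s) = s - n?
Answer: -34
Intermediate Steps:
(-3 + L(3, 8))*(-17) = (-3 + (8 - 1*3))*(-17) = (-3 + (8 - 3))*(-17) = (-3 + 5)*(-17) = 2*(-17) = -34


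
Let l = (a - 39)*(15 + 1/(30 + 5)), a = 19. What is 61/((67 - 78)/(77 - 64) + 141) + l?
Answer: -3827937/12754 ≈ -300.14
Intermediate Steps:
l = -2104/7 (l = (19 - 39)*(15 + 1/(30 + 5)) = -20*(15 + 1/35) = -20*526/35 = -2104/7 ≈ -300.57)
61/((67 - 78)/(77 - 64) + 141) + l = 61/((67 - 78)/(77 - 64) + 141) - 2104/7 = 61/(-11/13 + 141) - 2104/7 = 61/(1822/13) - 2104/7 = (13/1822)*61 - 2104/7 = 793/1822 - 2104/7 = -3827937/12754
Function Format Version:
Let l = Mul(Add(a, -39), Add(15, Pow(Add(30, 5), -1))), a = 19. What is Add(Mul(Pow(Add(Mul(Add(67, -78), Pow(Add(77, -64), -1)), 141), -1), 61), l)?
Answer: Rational(-3827937, 12754) ≈ -300.14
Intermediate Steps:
l = Rational(-2104, 7) (l = Mul(Add(19, -39), Add(15, Pow(Add(30, 5), -1))) = Mul(-20, Add(15, Pow(35, -1))) = Mul(-20, Add(15, Rational(1, 35))) = Mul(-20, Rational(526, 35)) = Rational(-2104, 7) ≈ -300.57)
Add(Mul(Pow(Add(Mul(Add(67, -78), Pow(Add(77, -64), -1)), 141), -1), 61), l) = Add(Mul(Pow(Add(Mul(Add(67, -78), Pow(Add(77, -64), -1)), 141), -1), 61), Rational(-2104, 7)) = Add(Mul(Pow(Add(Mul(-11, Pow(13, -1)), 141), -1), 61), Rational(-2104, 7)) = Add(Mul(Pow(Add(Mul(-11, Rational(1, 13)), 141), -1), 61), Rational(-2104, 7)) = Add(Mul(Pow(Add(Rational(-11, 13), 141), -1), 61), Rational(-2104, 7)) = Add(Mul(Pow(Rational(1822, 13), -1), 61), Rational(-2104, 7)) = Add(Mul(Rational(13, 1822), 61), Rational(-2104, 7)) = Add(Rational(793, 1822), Rational(-2104, 7)) = Rational(-3827937, 12754)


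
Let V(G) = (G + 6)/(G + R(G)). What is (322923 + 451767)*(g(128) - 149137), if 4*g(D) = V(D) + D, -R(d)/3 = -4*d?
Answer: -192208867724685/1664 ≈ -1.1551e+11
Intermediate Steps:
R(d) = 12*d (R(d) = -(-12)*d = 12*d)
V(G) = (6 + G)/(13*G) (V(G) = (G + 6)/(G + 12*G) = (6 + G)/((13*G)) = (6 + G)*(1/(13*G)) = (6 + G)/(13*G))
g(D) = D/4 + (6 + D)/(52*D) (g(D) = ((6 + D)/(13*D) + D)/4 = (D + (6 + D)/(13*D))/4 = D/4 + (6 + D)/(52*D))
(322923 + 451767)*(g(128) - 149137) = (322923 + 451767)*((1/52)*(6 + 128 + 13*128**2)/128 - 149137) = 774690*((1/52)*(1/128)*(6 + 128 + 13*16384) - 149137) = 774690*((1/52)*(1/128)*(6 + 128 + 212992) - 149137) = 774690*((1/52)*(1/128)*213126 - 149137) = 774690*(106563/3328 - 149137) = 774690*(-496221373/3328) = -192208867724685/1664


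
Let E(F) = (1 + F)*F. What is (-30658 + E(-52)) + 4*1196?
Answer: -23222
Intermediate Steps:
E(F) = F*(1 + F)
(-30658 + E(-52)) + 4*1196 = (-30658 - 52*(1 - 52)) + 4*1196 = (-30658 - 52*(-51)) + 4784 = (-30658 + 2652) + 4784 = -28006 + 4784 = -23222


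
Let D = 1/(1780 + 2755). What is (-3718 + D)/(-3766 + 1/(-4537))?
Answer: 76498942273/77486565505 ≈ 0.98725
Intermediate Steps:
D = 1/4535 ≈ 0.00022051
(-3718 + D)/(-3766 + 1/(-4537)) = (-3718 + 1/4535)/(-3766 + 1/(-4537)) = -16861129/(4535*(-3766 - 1/4537)) = -16861129/(4535*(-17086343/4537)) = -16861129/4535*(-4537/17086343) = 76498942273/77486565505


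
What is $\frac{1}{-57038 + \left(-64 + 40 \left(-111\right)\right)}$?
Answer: $- \frac{1}{61542} \approx -1.6249 \cdot 10^{-5}$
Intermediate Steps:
$\frac{1}{-57038 + \left(-64 + 40 \left(-111\right)\right)} = \frac{1}{-57038 - 4504} = \frac{1}{-61542} = - \frac{1}{61542}$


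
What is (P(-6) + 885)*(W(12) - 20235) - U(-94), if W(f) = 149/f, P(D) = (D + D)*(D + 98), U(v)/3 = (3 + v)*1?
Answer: 17716075/4 ≈ 4.4290e+6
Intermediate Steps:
U(v) = 9 + 3*v (U(v) = 3*((3 + v)*1) = 3*(3 + v) = 9 + 3*v)
P(D) = 2*D*(98 + D) (P(D) = (2*D)*(98 + D) = 2*D*(98 + D))
(P(-6) + 885)*(W(12) - 20235) - U(-94) = (2*(-6)*(98 - 6) + 885)*(149/12 - 20235) - (9 + 3*(-94)) = (2*(-6)*92 + 885)*(149*(1/12) - 20235) - (9 - 282) = (-1104 + 885)*(149/12 - 20235) - 1*(-273) = -219*(-242671/12) + 273 = 17714983/4 + 273 = 17716075/4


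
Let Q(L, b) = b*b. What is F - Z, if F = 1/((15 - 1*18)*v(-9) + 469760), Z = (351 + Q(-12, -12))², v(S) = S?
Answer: -115109559674/469787 ≈ -2.4503e+5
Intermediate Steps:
Q(L, b) = b²
Z = 245025 (Z = (351 + (-12)²)² = (351 + 144)² = 495² = 245025)
F = 1/469787 (F = 1/((15 - 1*18)*(-9) + 469760) = 1/((15 - 18)*(-9) + 469760) = 1/(-3*(-9) + 469760) = 1/(27 + 469760) = 1/469787 ≈ 2.1286e-6)
F - Z = 1/469787 - 1*245025 = 1/469787 - 245025 = -115109559674/469787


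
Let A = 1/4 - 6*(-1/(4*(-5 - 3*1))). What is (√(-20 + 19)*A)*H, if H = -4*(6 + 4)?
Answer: -5*I/2 ≈ -2.5*I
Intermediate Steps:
H = -40 (H = -4*10 = -40)
A = 1/16 (A = 1*(¼) - 6*(-1/(4*(-5 - 3))) = ¼ - 6/((-4*(-8))) = ¼ - 6/32 = ¼ - 6*1/32 = ¼ - 3/16 = 1/16 ≈ 0.062500)
(√(-20 + 19)*A)*H = (√(-20 + 19)*(1/16))*(-40) = (√(-1)*(1/16))*(-40) = (I*(1/16))*(-40) = (I/16)*(-40) = -5*I/2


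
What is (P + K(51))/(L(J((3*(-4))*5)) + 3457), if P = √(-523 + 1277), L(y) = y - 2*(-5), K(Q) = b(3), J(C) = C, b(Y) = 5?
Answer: 5/3407 + √754/3407 ≈ 0.0095272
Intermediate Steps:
K(Q) = 5
L(y) = 10 + y (L(y) = y + 10 = 10 + y)
P = √754 ≈ 27.459
(P + K(51))/(L(J((3*(-4))*5)) + 3457) = (√754 + 5)/((10 + (3*(-4))*5) + 3457) = (5 + √754)/((10 - 12*5) + 3457) = (5 + √754)/((10 - 60) + 3457) = (5 + √754)/(-50 + 3457) = (5 + √754)/3407 = (5 + √754)*(1/3407) = 5/3407 + √754/3407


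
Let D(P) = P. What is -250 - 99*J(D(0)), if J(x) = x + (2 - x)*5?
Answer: -1240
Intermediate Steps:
J(x) = 10 - 4*x (J(x) = x + (10 - 5*x) = 10 - 4*x)
-250 - 99*J(D(0)) = -250 - 99*(10 - 4*0) = -250 - 99*(10 + 0) = -250 - 99*10 = -250 - 990 = -1240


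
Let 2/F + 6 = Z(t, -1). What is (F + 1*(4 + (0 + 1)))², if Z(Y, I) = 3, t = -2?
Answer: 169/9 ≈ 18.778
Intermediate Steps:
F = -⅔ (F = 2/(-6 + 3) = 2/(-3) = 2*(-⅓) = -⅔ ≈ -0.66667)
(F + 1*(4 + (0 + 1)))² = (-⅔ + 1*(4 + (0 + 1)))² = (-⅔ + 1*(4 + 1))² = (-⅔ + 1*5)² = (-⅔ + 5)² = (13/3)² = 169/9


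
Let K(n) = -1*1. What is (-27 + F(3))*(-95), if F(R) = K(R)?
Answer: 2660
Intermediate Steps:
K(n) = -1
F(R) = -1
(-27 + F(3))*(-95) = (-27 - 1)*(-95) = -28*(-95) = 2660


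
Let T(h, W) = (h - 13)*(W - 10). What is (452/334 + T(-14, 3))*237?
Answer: 7533993/167 ≈ 45114.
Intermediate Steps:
T(h, W) = (-13 + h)*(-10 + W)
(452/334 + T(-14, 3))*237 = (452/334 + (130 - 13*3 - 10*(-14) + 3*(-14)))*237 = (452*(1/334) + (130 - 39 + 140 - 42))*237 = (226/167 + 189)*237 = (31789/167)*237 = 7533993/167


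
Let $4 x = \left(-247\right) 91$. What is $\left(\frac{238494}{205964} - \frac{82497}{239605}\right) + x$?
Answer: $- \frac{277269858270473}{49350004220} \approx -5618.4$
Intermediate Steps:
$x = - \frac{22477}{4}$ ($x = \frac{\left(-247\right) 91}{4} = \frac{1}{4} \left(-22477\right) = - \frac{22477}{4} \approx -5619.3$)
$\left(\frac{238494}{205964} - \frac{82497}{239605}\right) + x = \left(\frac{238494}{205964} - \frac{82497}{239605}\right) - \frac{22477}{4} = \left(238494 \cdot \frac{1}{205964} - \frac{82497}{239605}\right) - \frac{22477}{4} = \left(\frac{119247}{102982} - \frac{82497}{239605}\right) - \frac{22477}{4} = \frac{20076471381}{24675002110} - \frac{22477}{4} = - \frac{277269858270473}{49350004220}$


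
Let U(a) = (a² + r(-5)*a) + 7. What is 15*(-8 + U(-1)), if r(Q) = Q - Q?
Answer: 0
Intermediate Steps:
r(Q) = 0
U(a) = 7 + a² (U(a) = (a² + 0*a) + 7 = (a² + 0) + 7 = a² + 7 = 7 + a²)
15*(-8 + U(-1)) = 15*(-8 + (7 + (-1)²)) = 15*(-8 + (7 + 1)) = 15*(-8 + 8) = 15*0 = 0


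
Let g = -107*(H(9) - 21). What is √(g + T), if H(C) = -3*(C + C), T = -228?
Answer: √7797 ≈ 88.301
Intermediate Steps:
H(C) = -6*C
g = 8025 (g = -107*(-6*9 - 21) = -107*(-54 - 21) = -107*(-75) = 8025)
√(g + T) = √(8025 - 228) = √7797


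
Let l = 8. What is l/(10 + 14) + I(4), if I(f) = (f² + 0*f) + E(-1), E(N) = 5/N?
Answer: 34/3 ≈ 11.333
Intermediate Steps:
I(f) = -5 + f² (I(f) = (f² + 0*f) + 5/(-1) = (f² + 0) + 5*(-1) = f² - 5 = -5 + f²)
l/(10 + 14) + I(4) = 8/(10 + 14) + (-5 + 4²) = 8/24 + (-5 + 16) = 8*(1/24) + 11 = ⅓ + 11 = 34/3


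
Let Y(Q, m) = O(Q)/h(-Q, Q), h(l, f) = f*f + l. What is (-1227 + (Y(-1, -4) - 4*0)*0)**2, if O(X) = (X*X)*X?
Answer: 1505529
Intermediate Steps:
h(l, f) = l + f**2 (h(l, f) = f**2 + l = l + f**2)
O(X) = X**3 (O(X) = X**2*X = X**3)
Y(Q, m) = Q**3/(Q**2 - Q) (Y(Q, m) = Q**3/(-Q + Q**2) = Q**3/(Q**2 - Q))
(-1227 + (Y(-1, -4) - 4*0)*0)**2 = (-1227 + ((-1)**2/(-1 - 1) - 4*0)*0)**2 = (-1227 + (1/(-2) + 0)*0)**2 = (-1227 + (1*(-1/2) + 0)*0)**2 = (-1227 + (-1/2 + 0)*0)**2 = (-1227 - 1/2*0)**2 = (-1227 + 0)**2 = (-1227)**2 = 1505529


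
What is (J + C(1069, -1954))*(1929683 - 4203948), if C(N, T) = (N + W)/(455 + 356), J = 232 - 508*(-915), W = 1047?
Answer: -857760168123320/811 ≈ -1.0577e+12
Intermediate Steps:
J = 465052 (J = 232 + 464820 = 465052)
C(N, T) = 1047/811 + N/811 (C(N, T) = (N + 1047)/(455 + 356) = (1047 + N)/811 = (1047 + N)*(1/811) = 1047/811 + N/811)
(J + C(1069, -1954))*(1929683 - 4203948) = (465052 + (1047/811 + (1/811)*1069))*(1929683 - 4203948) = (465052 + (1047/811 + 1069/811))*(-2274265) = (465052 + 2116/811)*(-2274265) = (377159288/811)*(-2274265) = -857760168123320/811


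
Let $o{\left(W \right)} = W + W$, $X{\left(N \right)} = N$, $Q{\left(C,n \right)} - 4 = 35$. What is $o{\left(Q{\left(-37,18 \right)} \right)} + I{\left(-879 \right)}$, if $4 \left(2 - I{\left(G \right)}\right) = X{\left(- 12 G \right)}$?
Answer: $-2557$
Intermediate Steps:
$Q{\left(C,n \right)} = 39$ ($Q{\left(C,n \right)} = 4 + 35 = 39$)
$o{\left(W \right)} = 2 W$
$I{\left(G \right)} = 2 + 3 G$ ($I{\left(G \right)} = 2 - \frac{\left(-12\right) G}{4} = 2 + 3 G$)
$o{\left(Q{\left(-37,18 \right)} \right)} + I{\left(-879 \right)} = 2 \cdot 39 + \left(2 + 3 \left(-879\right)\right) = 78 + \left(2 - 2637\right) = 78 - 2635 = -2557$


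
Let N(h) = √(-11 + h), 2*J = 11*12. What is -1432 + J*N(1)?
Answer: -1432 + 66*I*√10 ≈ -1432.0 + 208.71*I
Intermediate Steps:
J = 66 (J = (11*12)/2 = (½)*132 = 66)
-1432 + J*N(1) = -1432 + 66*√(-11 + 1) = -1432 + 66*√(-10) = -1432 + 66*(I*√10) = -1432 + 66*I*√10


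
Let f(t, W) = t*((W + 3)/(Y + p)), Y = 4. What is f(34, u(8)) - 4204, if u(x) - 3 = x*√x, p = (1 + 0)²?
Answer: -20816/5 + 544*√2/5 ≈ -4009.3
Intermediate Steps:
p = 1 (p = 1² = 1)
u(x) = 3 + x^(3/2) (u(x) = 3 + x*√x = 3 + x^(3/2))
f(t, W) = t*(⅗ + W/5) (f(t, W) = t*((W + 3)/(4 + 1)) = t*((3 + W)/5) = t*((3 + W)*(⅕)) = t*(⅗ + W/5))
f(34, u(8)) - 4204 = (⅕)*34*(3 + (3 + 8^(3/2))) - 4204 = (⅕)*34*(3 + (3 + 16*√2)) - 4204 = (⅕)*34*(6 + 16*√2) - 4204 = (204/5 + 544*√2/5) - 4204 = -20816/5 + 544*√2/5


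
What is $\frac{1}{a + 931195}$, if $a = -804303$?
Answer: $\frac{1}{126892} \approx 7.8807 \cdot 10^{-6}$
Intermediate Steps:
$\frac{1}{a + 931195} = \frac{1}{-804303 + 931195} = \frac{1}{126892}$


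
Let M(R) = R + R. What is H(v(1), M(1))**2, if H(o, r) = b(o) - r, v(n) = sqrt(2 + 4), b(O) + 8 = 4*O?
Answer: 196 - 80*sqrt(6) ≈ 0.040821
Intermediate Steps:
b(O) = -8 + 4*O
M(R) = 2*R
v(n) = sqrt(6)
H(o, r) = -8 - r + 4*o (H(o, r) = (-8 + 4*o) - r = -8 - r + 4*o)
H(v(1), M(1))**2 = (-8 - 2 + 4*sqrt(6))**2 = (-10 + 4*sqrt(6))**2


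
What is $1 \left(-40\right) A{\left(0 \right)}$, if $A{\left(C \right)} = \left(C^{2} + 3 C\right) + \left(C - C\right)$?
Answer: $0$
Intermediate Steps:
$A{\left(C \right)} = C^{2} + 3 C$ ($A{\left(C \right)} = \left(C^{2} + 3 C\right) + 0 = C^{2} + 3 C$)
$1 \left(-40\right) A{\left(0 \right)} = 1 \left(-40\right) 0 \left(3 + 0\right) = - 40 \cdot 0 \cdot 3 = \left(-40\right) 0 = 0$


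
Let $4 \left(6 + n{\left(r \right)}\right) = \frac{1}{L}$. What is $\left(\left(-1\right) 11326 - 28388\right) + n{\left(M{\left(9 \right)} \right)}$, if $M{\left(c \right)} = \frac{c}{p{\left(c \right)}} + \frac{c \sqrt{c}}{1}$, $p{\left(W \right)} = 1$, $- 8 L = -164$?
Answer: $- \frac{3257039}{82} \approx -39720.0$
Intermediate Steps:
$L = \frac{41}{2}$ ($L = \left(- \frac{1}{8}\right) \left(-164\right) = \frac{41}{2} \approx 20.5$)
$M{\left(c \right)} = c + c^{\frac{3}{2}}$ ($M{\left(c \right)} = \frac{c}{1} + \frac{c \sqrt{c}}{1} = c 1 + c^{\frac{3}{2}} \cdot 1 = c + c^{\frac{3}{2}}$)
$n{\left(r \right)} = - \frac{491}{82}$ ($n{\left(r \right)} = -6 + \frac{1}{4 \cdot \frac{41}{2}} = -6 + \frac{1}{4} \cdot \frac{2}{41} = -6 + \frac{1}{82} = - \frac{491}{82}$)
$\left(\left(-1\right) 11326 - 28388\right) + n{\left(M{\left(9 \right)} \right)} = \left(\left(-1\right) 11326 - 28388\right) - \frac{491}{82} = \left(-11326 - 28388\right) - \frac{491}{82} = -39714 - \frac{491}{82} = - \frac{3257039}{82}$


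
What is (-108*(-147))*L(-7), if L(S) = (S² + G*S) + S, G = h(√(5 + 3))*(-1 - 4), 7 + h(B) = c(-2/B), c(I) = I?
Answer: -3222828 - 277830*√2 ≈ -3.6157e+6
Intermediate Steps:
h(B) = -7 - 2/B
G = 35 + 5*√2/2 (G = (-7 - 2/√(5 + 3))*(-1 - 4) = (-7 - 2*√2/4)*(-5) = (-7 - √2/2)*(-5) = 35 + 5*√2/2 ≈ 38.536)
L(S) = S + S² + S*(35 + 5*√2/2) (L(S) = (S² + (35 + 5*√2/2)*S) + S = (S² + S*(35 + 5*√2/2)) + S = S + S² + S*(35 + 5*√2/2))
(-108*(-147))*L(-7) = (-108*(-147))*((½)*(-7)*(72 + 2*(-7) + 5*√2)) = 15876*((½)*(-7)*(72 - 14 + 5*√2)) = 15876*((½)*(-7)*(58 + 5*√2)) = 15876*(-203 - 35*√2/2) = -3222828 - 277830*√2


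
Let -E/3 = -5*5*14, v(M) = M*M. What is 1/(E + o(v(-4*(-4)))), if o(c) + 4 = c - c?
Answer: 1/1046 ≈ 0.00095602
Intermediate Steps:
v(M) = M**2
E = 1050 (E = -3*(-5*5)*14 = -(-75)*14 = -3*(-350) = 1050)
o(c) = -4 (o(c) = -4 + (c - c) = -4 + 0 = -4)
1/(E + o(v(-4*(-4)))) = 1/(1050 - 4) = 1/1046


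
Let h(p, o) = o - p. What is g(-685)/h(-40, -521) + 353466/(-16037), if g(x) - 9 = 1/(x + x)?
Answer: -233121210193/10567901890 ≈ -22.059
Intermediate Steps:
g(x) = 9 + 1/(2*x) (g(x) = 9 + 1/(x + x) = 9 + 1/(2*x))
g(-685)/h(-40, -521) + 353466/(-16037) = (9 + (1/2)/(-685))/(-521 - 1*(-40)) + 353466/(-16037) = (9 + (1/2)*(-1/685))/(-521 + 40) + 353466*(-1/16037) = (9 - 1/1370)/(-481) - 353466/16037 = (12329/1370)*(-1/481) - 353466/16037 = -12329/658970 - 353466/16037 = -233121210193/10567901890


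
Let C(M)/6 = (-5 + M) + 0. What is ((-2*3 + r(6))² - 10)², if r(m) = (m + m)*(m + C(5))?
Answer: 18887716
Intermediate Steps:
C(M) = -30 + 6*M (C(M) = 6*((-5 + M) + 0) = 6*(-5 + M) = -30 + 6*M)
r(m) = 2*m² (r(m) = (m + m)*(m + (-30 + 6*5)) = (2*m)*(m + (-30 + 30)) = (2*m)*(m + 0) = (2*m)*m = 2*m²)
((-2*3 + r(6))² - 10)² = ((-2*3 + 2*6²)² - 10)² = ((-6 + 2*36)² - 10)² = ((-6 + 72)² - 10)² = (66² - 10)² = (4356 - 10)² = 4346² = 18887716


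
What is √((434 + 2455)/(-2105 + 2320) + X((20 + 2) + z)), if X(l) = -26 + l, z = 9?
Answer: 2*√213065/215 ≈ 4.2939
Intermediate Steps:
√((434 + 2455)/(-2105 + 2320) + X((20 + 2) + z)) = √((434 + 2455)/(-2105 + 2320) + (-26 + ((20 + 2) + 9))) = √(2889/215 + (-26 + (22 + 9))) = √(2889*(1/215) + (-26 + 31)) = √(2889/215 + 5) = √(3964/215) = 2*√213065/215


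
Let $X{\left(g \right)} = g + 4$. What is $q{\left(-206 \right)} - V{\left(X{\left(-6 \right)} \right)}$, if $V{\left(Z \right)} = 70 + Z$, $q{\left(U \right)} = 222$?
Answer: $154$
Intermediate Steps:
$X{\left(g \right)} = 4 + g$
$q{\left(-206 \right)} - V{\left(X{\left(-6 \right)} \right)} = 222 - \left(70 + \left(4 - 6\right)\right) = 222 - \left(70 - 2\right) = 222 - 68 = 154$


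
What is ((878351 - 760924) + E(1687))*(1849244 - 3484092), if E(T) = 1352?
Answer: -194185610592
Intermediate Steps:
((878351 - 760924) + E(1687))*(1849244 - 3484092) = ((878351 - 760924) + 1352)*(1849244 - 3484092) = (117427 + 1352)*(-1634848) = 118779*(-1634848) = -194185610592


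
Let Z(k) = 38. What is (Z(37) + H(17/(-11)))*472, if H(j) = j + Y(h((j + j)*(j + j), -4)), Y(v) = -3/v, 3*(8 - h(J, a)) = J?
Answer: 81298342/4807 ≈ 16913.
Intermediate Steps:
h(J, a) = 8 - J/3
H(j) = j - 3/(8 - 4*j²/3) (H(j) = j - 3/(8 - (j + j)*(j + j)/3) = j - 3/(8 - 2*j*2*j/3) = j - 3/(8 - 4*j²/3))
(Z(37) + H(17/(-11)))*472 = (38 + (9/4 + (17/(-11))*(-6 + (17/(-11))²))/(-6 + (17/(-11))²))*472 = (38 + (9/4 + (17*(-1/11))*(-6 + (17*(-1/11))²))/(-6 + (17*(-1/11))²))*472 = (38 + (9/4 - 17*(-6 + (-17/11)²)/11)/(-6 + (-17/11)²))*472 = (38 + (9/4 - 17*(-6 + 289/121)/11)/(-6 + 289/121))*472 = (38 + (9/4 - 17/11*(-437/121))/(-437/121))*472 = (38 - 121*(9/4 + 7429/1331)/437)*472 = (38 - 121/437*41695/5324)*472 = (38 - 41695/19228)*472 = (688969/19228)*472 = 81298342/4807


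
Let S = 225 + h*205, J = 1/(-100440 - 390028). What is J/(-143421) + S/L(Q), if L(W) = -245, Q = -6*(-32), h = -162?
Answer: 464055482551765/3446827140372 ≈ 134.63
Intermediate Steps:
Q = 192
J = -1/490468 (J = 1/(-490468) = -1/490468 ≈ -2.0389e-6)
S = -32985 (S = 225 - 162*205 = 225 - 33210 = -32985)
J/(-143421) + S/L(Q) = -1/490468/(-143421) - 32985/(-245) = -1/490468*(-1/143421) - 32985*(-1/245) = 1/70343411028 + 6597/49 = 464055482551765/3446827140372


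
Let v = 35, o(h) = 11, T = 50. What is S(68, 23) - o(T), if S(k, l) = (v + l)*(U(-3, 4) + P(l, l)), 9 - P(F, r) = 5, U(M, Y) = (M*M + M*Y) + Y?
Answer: 279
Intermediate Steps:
U(M, Y) = Y + M² + M*Y (U(M, Y) = (M² + M*Y) + Y = Y + M² + M*Y)
P(F, r) = 4 (P(F, r) = 9 - 1*5 = 9 - 5 = 4)
S(k, l) = 175 + 5*l (S(k, l) = (35 + l)*((4 + (-3)² - 3*4) + 4) = (35 + l)*((4 + 9 - 12) + 4) = (35 + l)*(1 + 4) = (35 + l)*5 = 175 + 5*l)
S(68, 23) - o(T) = (175 + 5*23) - 1*11 = (175 + 115) - 11 = 290 - 11 = 279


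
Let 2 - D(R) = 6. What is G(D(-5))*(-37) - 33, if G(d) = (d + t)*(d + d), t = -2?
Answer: -1809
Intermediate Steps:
D(R) = -4 (D(R) = 2 - 1*6 = 2 - 6 = -4)
G(d) = 2*d*(-2 + d) (G(d) = (d - 2)*(d + d) = (-2 + d)*(2*d) = 2*d*(-2 + d))
G(D(-5))*(-37) - 33 = (2*(-4)*(-2 - 4))*(-37) - 33 = (2*(-4)*(-6))*(-37) - 33 = 48*(-37) - 33 = -1776 - 33 = -1809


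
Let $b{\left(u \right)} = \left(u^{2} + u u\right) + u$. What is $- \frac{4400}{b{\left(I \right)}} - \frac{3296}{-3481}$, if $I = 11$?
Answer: $- \frac{1316592}{80063} \approx -16.444$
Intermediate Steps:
$b{\left(u \right)} = u + 2 u^{2}$ ($b{\left(u \right)} = \left(u^{2} + u^{2}\right) + u = 2 u^{2} + u = u + 2 u^{2}$)
$- \frac{4400}{b{\left(I \right)}} - \frac{3296}{-3481} = - \frac{4400}{11 \left(1 + 2 \cdot 11\right)} - \frac{3296}{-3481} = - \frac{4400}{11 \left(1 + 22\right)} - - \frac{3296}{3481} = - \frac{4400}{11 \cdot 23} + \frac{3296}{3481} = - \frac{4400}{253} + \frac{3296}{3481} = \left(-4400\right) \frac{1}{253} + \frac{3296}{3481} = - \frac{400}{23} + \frac{3296}{3481} = - \frac{1316592}{80063}$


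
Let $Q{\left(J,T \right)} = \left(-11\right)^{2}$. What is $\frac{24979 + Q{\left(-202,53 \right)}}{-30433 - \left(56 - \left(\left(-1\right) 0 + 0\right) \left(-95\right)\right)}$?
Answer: $- \frac{25100}{30489} \approx -0.82325$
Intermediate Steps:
$Q{\left(J,T \right)} = 121$
$\frac{24979 + Q{\left(-202,53 \right)}}{-30433 - \left(56 - \left(\left(-1\right) 0 + 0\right) \left(-95\right)\right)} = \frac{24979 + 121}{-30433 - \left(56 - \left(\left(-1\right) 0 + 0\right) \left(-95\right)\right)} = \frac{25100}{-30433 - \left(56 - \left(0 + 0\right) \left(-95\right)\right)} = \frac{25100}{-30433 + \left(0 \left(-95\right) - 56\right)} = \frac{25100}{-30433 + \left(0 - 56\right)} = \frac{25100}{-30433 - 56} = \frac{25100}{-30489} = 25100 \left(- \frac{1}{30489}\right) = - \frac{25100}{30489}$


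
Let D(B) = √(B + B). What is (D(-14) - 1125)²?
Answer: 1265597 - 4500*I*√7 ≈ 1.2656e+6 - 11906.0*I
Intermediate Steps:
D(B) = √2*√B (D(B) = √(2*B) = √2*√B)
(D(-14) - 1125)² = (√2*√(-14) - 1125)² = (√2*(I*√14) - 1125)² = (2*I*√7 - 1125)² = (-1125 + 2*I*√7)²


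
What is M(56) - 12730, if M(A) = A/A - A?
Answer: -12785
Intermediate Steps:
M(A) = 1 - A
M(56) - 12730 = (1 - 1*56) - 12730 = (1 - 56) - 12730 = -55 - 12730 = -12785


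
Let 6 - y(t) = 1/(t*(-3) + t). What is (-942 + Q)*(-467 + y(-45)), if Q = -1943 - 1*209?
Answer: 64186577/45 ≈ 1.4264e+6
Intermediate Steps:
Q = -2152 (Q = -1943 - 209 = -2152)
y(t) = 6 + 1/(2*t) (y(t) = 6 - 1/(t*(-3) + t) = 6 - 1/(-3*t + t) = 6 - 1/((-2*t)) = 6 - (-1)/(2*t) = 6 + 1/(2*t))
(-942 + Q)*(-467 + y(-45)) = (-942 - 2152)*(-467 + (6 + (1/2)/(-45))) = -3094*(-467 + (6 + (1/2)*(-1/45))) = -3094*(-467 + (6 - 1/90)) = -3094*(-467 + 539/90) = -3094*(-41491/90) = 64186577/45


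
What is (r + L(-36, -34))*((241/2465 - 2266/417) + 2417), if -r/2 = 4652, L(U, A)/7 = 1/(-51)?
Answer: -1176294354177112/52423155 ≈ -2.2438e+7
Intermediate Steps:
L(U, A) = -7/51 (L(U, A) = 7/(-51) = 7*(-1/51) = -7/51)
r = -9304 (r = -2*4652 = -9304)
(r + L(-36, -34))*((241/2465 - 2266/417) + 2417) = (-9304 - 7/51)*((241/2465 - 2266/417) + 2417) = -474511*((241*(1/2465) - 2266*1/417) + 2417)/51 = -474511*((241/2465 - 2266/417) + 2417)/51 = -474511*(-5485193/1027905 + 2417)/51 = -474511/51*2478961192/1027905 = -1176294354177112/52423155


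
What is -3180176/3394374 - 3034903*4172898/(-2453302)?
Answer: 10746875214440130301/2081856130737 ≈ 5.1622e+6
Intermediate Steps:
-3180176/3394374 - 3034903*4172898/(-2453302) = -3180176*1/3394374 - 3034903*4172898*(-1/2453302) = -1590088/1697187 - 3034903/(1/(-2086449/1226651)) = -1590088/1697187 - 3034903/(-1226651/2086449) = -1590088/1697187 - 3034903*(-2086449/1226651) = -1590088/1697187 + 6332170329447/1226651 = 10746875214440130301/2081856130737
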